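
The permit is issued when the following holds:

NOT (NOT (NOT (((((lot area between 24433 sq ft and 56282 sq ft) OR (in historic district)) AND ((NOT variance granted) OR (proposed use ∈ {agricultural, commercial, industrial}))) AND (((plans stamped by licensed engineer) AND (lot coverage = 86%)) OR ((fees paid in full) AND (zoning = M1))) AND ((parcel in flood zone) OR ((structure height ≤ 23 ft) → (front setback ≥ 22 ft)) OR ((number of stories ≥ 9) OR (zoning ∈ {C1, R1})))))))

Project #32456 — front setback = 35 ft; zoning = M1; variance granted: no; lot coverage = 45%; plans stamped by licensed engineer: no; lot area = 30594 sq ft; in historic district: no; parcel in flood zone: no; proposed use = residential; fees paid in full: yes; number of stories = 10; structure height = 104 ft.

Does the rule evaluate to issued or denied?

Denied

Atomic conditions:
  lot area between 24433 sq ft and 56282 sq ft: 30594 in [24433, 56282] is true
  in historic district: no → false
  NOT variance granted: no → true
  proposed use ∈ {agricultural, commercial, industrial}: residential is not in the set → false
  plans stamped by licensed engineer: no → false
  lot coverage = 86%: 45 == 86 is false
  fees paid in full: yes → true
  zoning = M1: M1 == M1 is true
  parcel in flood zone: no → false
  structure height ≤ 23 ft: 104 ≤ 23 is false
  front setback ≥ 22 ft: 35 ≥ 22 is true
  number of stories ≥ 9: 10 ≥ 9 is true
  zoning ∈ {C1, R1}: M1 is not in the set → false
Combine:
[1.1.1.1.1] true OR false = true
[1.1.1.1.2] true OR false = true
[1.1.1.1] true AND true = true
[1.1.1.2.1] false AND false = false
[1.1.1.2.2] true AND true = true
[1.1.1.2] false OR true = true
[1.1.1.3.2] false → true (antecedent false ⇒ implication holds) = true
[1.1.1.3.3] true OR false = true
[1.1.1.3] false OR true OR true = true
[1.1.1] true AND true AND true = true
[1.1] NOT true = false
[1] NOT false = true
[root] NOT true = false
Overall: false → denied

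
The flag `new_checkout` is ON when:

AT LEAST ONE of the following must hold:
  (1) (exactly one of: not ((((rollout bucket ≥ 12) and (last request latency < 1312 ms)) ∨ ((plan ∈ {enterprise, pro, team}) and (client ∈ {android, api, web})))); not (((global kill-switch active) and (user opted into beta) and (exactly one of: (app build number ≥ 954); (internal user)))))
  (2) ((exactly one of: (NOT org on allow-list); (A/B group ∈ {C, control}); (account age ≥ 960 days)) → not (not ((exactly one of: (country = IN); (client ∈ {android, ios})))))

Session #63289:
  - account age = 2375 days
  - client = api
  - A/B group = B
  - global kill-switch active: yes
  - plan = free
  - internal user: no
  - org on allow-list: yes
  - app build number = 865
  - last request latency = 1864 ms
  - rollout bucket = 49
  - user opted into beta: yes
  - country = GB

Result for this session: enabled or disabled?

Atomic conditions:
  rollout bucket ≥ 12: 49 ≥ 12 is true
  last request latency < 1312 ms: 1864 < 1312 is false
  plan ∈ {enterprise, pro, team}: free is not in the set → false
  client ∈ {android, api, web}: api is in the set → true
  global kill-switch active: yes → true
  user opted into beta: yes → true
  app build number ≥ 954: 865 ≥ 954 is false
  internal user: no → false
  NOT org on allow-list: yes → false
  A/B group ∈ {C, control}: B is not in the set → false
  account age ≥ 960 days: 2375 ≥ 960 is true
  country = IN: GB == IN is false
  client ∈ {android, ios}: api is not in the set → false
Combine:
[1.1.1.1] true AND false = false
[1.1.1.2] false AND true = false
[1.1.1] false OR false = false
[1.1] NOT false = true
[1.2.1.3] exactly-one(false, false) = false
[1.2.1] true AND true AND false = false
[1.2] NOT false = true
[1] exactly-one(true, true) = false
[2.1] exactly-one(false, false, true) = true
[2.2.1.1] exactly-one(false, false) = false
[2.2.1] NOT false = true
[2.2] NOT true = false
[2] true → false = false
[root] false OR false = false
Overall: false → disabled

Disabled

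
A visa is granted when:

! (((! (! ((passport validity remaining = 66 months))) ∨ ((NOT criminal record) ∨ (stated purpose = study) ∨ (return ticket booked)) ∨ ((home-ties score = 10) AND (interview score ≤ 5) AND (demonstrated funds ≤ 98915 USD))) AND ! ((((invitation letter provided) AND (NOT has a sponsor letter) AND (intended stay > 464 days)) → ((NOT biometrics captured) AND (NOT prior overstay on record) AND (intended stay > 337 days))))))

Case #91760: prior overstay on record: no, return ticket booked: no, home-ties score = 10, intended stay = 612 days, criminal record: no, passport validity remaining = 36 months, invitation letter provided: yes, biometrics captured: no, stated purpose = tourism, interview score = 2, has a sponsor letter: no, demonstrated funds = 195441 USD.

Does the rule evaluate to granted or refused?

Atomic conditions:
  passport validity remaining = 66 months: 36 == 66 is false
  NOT criminal record: no → true
  stated purpose = study: tourism == study is false
  return ticket booked: no → false
  home-ties score = 10: 10 == 10 is true
  interview score ≤ 5: 2 ≤ 5 is true
  demonstrated funds ≤ 98915 USD: 195441 ≤ 98915 is false
  invitation letter provided: yes → true
  NOT has a sponsor letter: no → true
  intended stay > 464 days: 612 > 464 is true
  NOT biometrics captured: no → true
  NOT prior overstay on record: no → true
  intended stay > 337 days: 612 > 337 is true
Combine:
[1.1.1.1] NOT false = true
[1.1.1] NOT true = false
[1.1.2] true OR false OR false = true
[1.1.3] true AND true AND false = false
[1.1] false OR true OR false = true
[1.2.1.1] true AND true AND true = true
[1.2.1.2] true AND true AND true = true
[1.2.1] true → true = true
[1.2] NOT true = false
[1] true AND false = false
[root] NOT false = true
Overall: true → granted

Granted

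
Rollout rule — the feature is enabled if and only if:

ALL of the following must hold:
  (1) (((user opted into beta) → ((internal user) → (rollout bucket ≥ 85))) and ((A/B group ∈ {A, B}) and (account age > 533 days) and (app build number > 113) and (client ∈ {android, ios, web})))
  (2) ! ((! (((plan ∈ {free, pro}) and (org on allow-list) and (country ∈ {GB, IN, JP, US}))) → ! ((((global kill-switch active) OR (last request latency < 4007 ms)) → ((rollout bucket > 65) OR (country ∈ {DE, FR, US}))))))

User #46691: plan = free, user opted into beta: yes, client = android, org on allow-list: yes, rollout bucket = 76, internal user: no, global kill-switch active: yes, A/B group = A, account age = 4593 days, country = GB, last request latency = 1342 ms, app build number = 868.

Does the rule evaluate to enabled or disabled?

Atomic conditions:
  user opted into beta: yes → true
  internal user: no → false
  rollout bucket ≥ 85: 76 ≥ 85 is false
  A/B group ∈ {A, B}: A is in the set → true
  account age > 533 days: 4593 > 533 is true
  app build number > 113: 868 > 113 is true
  client ∈ {android, ios, web}: android is in the set → true
  plan ∈ {free, pro}: free is in the set → true
  org on allow-list: yes → true
  country ∈ {GB, IN, JP, US}: GB is in the set → true
  global kill-switch active: yes → true
  last request latency < 4007 ms: 1342 < 4007 is true
  rollout bucket > 65: 76 > 65 is true
  country ∈ {DE, FR, US}: GB is not in the set → false
Combine:
[1.1.2] false → false (antecedent false ⇒ implication holds) = true
[1.1] true → true = true
[1.2] true AND true AND true AND true = true
[1] true AND true = true
[2.1.1.1] true AND true AND true = true
[2.1.1] NOT true = false
[2.1.2.1.1] true OR true = true
[2.1.2.1.2] true OR false = true
[2.1.2.1] true → true = true
[2.1.2] NOT true = false
[2.1] false → false (antecedent false ⇒ implication holds) = true
[2] NOT true = false
[root] true AND false = false
Overall: false → disabled

Disabled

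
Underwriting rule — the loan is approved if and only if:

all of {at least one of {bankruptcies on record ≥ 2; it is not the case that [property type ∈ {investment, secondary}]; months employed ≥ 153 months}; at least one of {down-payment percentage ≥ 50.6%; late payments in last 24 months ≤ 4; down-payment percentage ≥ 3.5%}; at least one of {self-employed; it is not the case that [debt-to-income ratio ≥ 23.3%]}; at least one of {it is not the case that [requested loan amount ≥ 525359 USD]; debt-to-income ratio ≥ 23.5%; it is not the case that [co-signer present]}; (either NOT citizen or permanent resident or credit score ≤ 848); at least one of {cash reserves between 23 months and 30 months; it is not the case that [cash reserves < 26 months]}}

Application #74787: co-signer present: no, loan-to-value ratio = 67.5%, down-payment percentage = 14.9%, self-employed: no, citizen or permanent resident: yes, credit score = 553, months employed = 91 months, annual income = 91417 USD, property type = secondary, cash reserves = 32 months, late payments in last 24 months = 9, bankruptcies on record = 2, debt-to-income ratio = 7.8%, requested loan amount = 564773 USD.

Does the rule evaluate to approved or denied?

Approved

Atomic conditions:
  bankruptcies on record ≥ 2: 2 ≥ 2 is true
  property type ∈ {investment, secondary}: secondary is in the set → true
  months employed ≥ 153 months: 91 ≥ 153 is false
  down-payment percentage ≥ 50.6%: 14.9 ≥ 50.6 is false
  late payments in last 24 months ≤ 4: 9 ≤ 4 is false
  down-payment percentage ≥ 3.5%: 14.9 ≥ 3.5 is true
  self-employed: no → false
  debt-to-income ratio ≥ 23.3%: 7.8 ≥ 23.3 is false
  requested loan amount ≥ 525359 USD: 564773 ≥ 525359 is true
  debt-to-income ratio ≥ 23.5%: 7.8 ≥ 23.5 is false
  co-signer present: no → false
  NOT citizen or permanent resident: yes → false
  credit score ≤ 848: 553 ≤ 848 is true
  cash reserves between 23 months and 30 months: 32 in [23, 30] is false
  cash reserves < 26 months: 32 < 26 is false
Combine:
[1.2] NOT true = false
[1] true OR false OR false = true
[2] false OR false OR true = true
[3.2] NOT false = true
[3] false OR true = true
[4.1] NOT true = false
[4.3] NOT false = true
[4] false OR false OR true = true
[5] false OR true = true
[6.2] NOT false = true
[6] false OR true = true
[root] true AND true AND true AND true AND true AND true = true
Overall: true → approved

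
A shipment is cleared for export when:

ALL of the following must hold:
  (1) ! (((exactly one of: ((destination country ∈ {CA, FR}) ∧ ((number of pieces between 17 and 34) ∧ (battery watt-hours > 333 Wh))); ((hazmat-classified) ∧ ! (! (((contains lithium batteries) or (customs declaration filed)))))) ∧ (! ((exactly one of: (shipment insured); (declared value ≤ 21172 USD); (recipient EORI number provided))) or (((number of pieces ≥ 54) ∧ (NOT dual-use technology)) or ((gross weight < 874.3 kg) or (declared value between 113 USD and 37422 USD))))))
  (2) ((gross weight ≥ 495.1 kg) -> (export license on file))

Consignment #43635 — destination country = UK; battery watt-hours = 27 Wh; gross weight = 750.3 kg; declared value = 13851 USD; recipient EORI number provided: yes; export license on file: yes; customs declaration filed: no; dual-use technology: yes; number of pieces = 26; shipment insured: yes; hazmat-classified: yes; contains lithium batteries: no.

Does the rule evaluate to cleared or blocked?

Atomic conditions:
  destination country ∈ {CA, FR}: UK is not in the set → false
  number of pieces between 17 and 34: 26 in [17, 34] is true
  battery watt-hours > 333 Wh: 27 > 333 is false
  hazmat-classified: yes → true
  contains lithium batteries: no → false
  customs declaration filed: no → false
  shipment insured: yes → true
  declared value ≤ 21172 USD: 13851 ≤ 21172 is true
  recipient EORI number provided: yes → true
  number of pieces ≥ 54: 26 ≥ 54 is false
  NOT dual-use technology: yes → false
  gross weight < 874.3 kg: 750.3 < 874.3 is true
  declared value between 113 USD and 37422 USD: 13851 in [113, 37422] is true
  gross weight ≥ 495.1 kg: 750.3 ≥ 495.1 is true
  export license on file: yes → true
Combine:
[1.1.1.1.2] true AND false = false
[1.1.1.1] false AND false = false
[1.1.1.2.2.1.1] false OR false = false
[1.1.1.2.2.1] NOT false = true
[1.1.1.2.2] NOT true = false
[1.1.1.2] true AND false = false
[1.1.1] exactly-one(false, false) = false
[1.1.2.1.1] exactly-one(true, true, true) = false
[1.1.2.1] NOT false = true
[1.1.2.2.1] false AND false = false
[1.1.2.2.2] true OR true = true
[1.1.2.2] false OR true = true
[1.1.2] true OR true = true
[1.1] false AND true = false
[1] NOT false = true
[2] true → true = true
[root] true AND true = true
Overall: true → cleared

Cleared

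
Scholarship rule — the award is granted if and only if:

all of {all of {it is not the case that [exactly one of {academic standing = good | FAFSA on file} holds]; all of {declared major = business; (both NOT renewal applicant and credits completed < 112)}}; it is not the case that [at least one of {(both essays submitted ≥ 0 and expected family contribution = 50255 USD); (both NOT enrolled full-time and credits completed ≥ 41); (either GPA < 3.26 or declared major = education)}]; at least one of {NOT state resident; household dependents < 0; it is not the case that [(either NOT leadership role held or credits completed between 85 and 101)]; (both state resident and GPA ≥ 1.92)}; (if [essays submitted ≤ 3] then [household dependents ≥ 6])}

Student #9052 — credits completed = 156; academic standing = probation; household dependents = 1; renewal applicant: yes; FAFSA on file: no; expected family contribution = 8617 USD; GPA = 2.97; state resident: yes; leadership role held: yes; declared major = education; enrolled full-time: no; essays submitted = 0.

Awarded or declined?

Declined

Atomic conditions:
  academic standing = good: probation == good is false
  FAFSA on file: no → false
  declared major = business: education == business is false
  NOT renewal applicant: yes → false
  credits completed < 112: 156 < 112 is false
  essays submitted ≥ 0: 0 ≥ 0 is true
  expected family contribution = 50255 USD: 8617 == 50255 is false
  NOT enrolled full-time: no → true
  credits completed ≥ 41: 156 ≥ 41 is true
  GPA < 3.26: 2.97 < 3.26 is true
  declared major = education: education == education is true
  NOT state resident: yes → false
  household dependents < 0: 1 < 0 is false
  NOT leadership role held: yes → false
  credits completed between 85 and 101: 156 in [85, 101] is false
  state resident: yes → true
  GPA ≥ 1.92: 2.97 ≥ 1.92 is true
  essays submitted ≤ 3: 0 ≤ 3 is true
  household dependents ≥ 6: 1 ≥ 6 is false
Combine:
[1.1.1] exactly-one(false, false) = false
[1.1] NOT false = true
[1.2.2] false AND false = false
[1.2] false AND false = false
[1] true AND false = false
[2.1.1] true AND false = false
[2.1.2] true AND true = true
[2.1.3] true OR true = true
[2.1] false OR true OR true = true
[2] NOT true = false
[3.3.1] false OR false = false
[3.3] NOT false = true
[3.4] true AND true = true
[3] false OR false OR true OR true = true
[4] true → false = false
[root] false AND false AND true AND false = false
Overall: false → declined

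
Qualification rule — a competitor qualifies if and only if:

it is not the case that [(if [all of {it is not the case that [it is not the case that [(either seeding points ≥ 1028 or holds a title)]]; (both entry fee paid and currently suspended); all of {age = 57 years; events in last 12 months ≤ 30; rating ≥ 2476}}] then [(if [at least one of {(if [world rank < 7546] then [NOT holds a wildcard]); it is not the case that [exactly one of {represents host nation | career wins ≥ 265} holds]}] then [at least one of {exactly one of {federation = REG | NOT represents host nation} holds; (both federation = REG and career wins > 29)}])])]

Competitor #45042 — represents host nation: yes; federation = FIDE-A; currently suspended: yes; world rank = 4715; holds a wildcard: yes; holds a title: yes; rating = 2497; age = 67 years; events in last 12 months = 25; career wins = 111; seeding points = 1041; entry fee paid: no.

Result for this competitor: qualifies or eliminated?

Atomic conditions:
  seeding points ≥ 1028: 1041 ≥ 1028 is true
  holds a title: yes → true
  entry fee paid: no → false
  currently suspended: yes → true
  age = 57 years: 67 == 57 is false
  events in last 12 months ≤ 30: 25 ≤ 30 is true
  rating ≥ 2476: 2497 ≥ 2476 is true
  world rank < 7546: 4715 < 7546 is true
  NOT holds a wildcard: yes → false
  represents host nation: yes → true
  career wins ≥ 265: 111 ≥ 265 is false
  federation = REG: FIDE-A == REG is false
  NOT represents host nation: yes → false
  career wins > 29: 111 > 29 is true
Combine:
[1.1.1.1.1] true OR true = true
[1.1.1.1] NOT true = false
[1.1.1] NOT false = true
[1.1.2] false AND true = false
[1.1.3] false AND true AND true = false
[1.1] true AND false AND false = false
[1.2.1.1] true → false = false
[1.2.1.2.1] exactly-one(true, false) = true
[1.2.1.2] NOT true = false
[1.2.1] false OR false = false
[1.2.2.1] exactly-one(false, false) = false
[1.2.2.2] false AND true = false
[1.2.2] false OR false = false
[1.2] false → false (antecedent false ⇒ implication holds) = true
[1] false → true (antecedent false ⇒ implication holds) = true
[root] NOT true = false
Overall: false → eliminated

Eliminated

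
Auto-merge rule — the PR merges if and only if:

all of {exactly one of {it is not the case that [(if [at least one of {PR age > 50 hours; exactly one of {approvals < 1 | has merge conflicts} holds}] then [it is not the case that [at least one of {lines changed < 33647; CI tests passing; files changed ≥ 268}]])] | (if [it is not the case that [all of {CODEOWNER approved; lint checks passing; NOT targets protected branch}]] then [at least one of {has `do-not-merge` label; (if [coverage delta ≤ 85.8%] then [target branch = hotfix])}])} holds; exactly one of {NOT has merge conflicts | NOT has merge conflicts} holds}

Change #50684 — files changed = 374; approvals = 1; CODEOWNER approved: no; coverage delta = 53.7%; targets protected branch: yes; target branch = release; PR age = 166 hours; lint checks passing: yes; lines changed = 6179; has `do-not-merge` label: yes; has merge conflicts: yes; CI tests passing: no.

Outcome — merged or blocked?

Atomic conditions:
  PR age > 50 hours: 166 > 50 is true
  approvals < 1: 1 < 1 is false
  has merge conflicts: yes → true
  lines changed < 33647: 6179 < 33647 is true
  CI tests passing: no → false
  files changed ≥ 268: 374 ≥ 268 is true
  CODEOWNER approved: no → false
  lint checks passing: yes → true
  NOT targets protected branch: yes → false
  has `do-not-merge` label: yes → true
  coverage delta ≤ 85.8%: 53.7 ≤ 85.8 is true
  target branch = hotfix: release == hotfix is false
  NOT has merge conflicts: yes → false
Combine:
[1.1.1.1.2] exactly-one(false, true) = true
[1.1.1.1] true OR true = true
[1.1.1.2.1] true OR false OR true = true
[1.1.1.2] NOT true = false
[1.1.1] true → false = false
[1.1] NOT false = true
[1.2.1.1] false AND true AND false = false
[1.2.1] NOT false = true
[1.2.2.2] true → false = false
[1.2.2] true OR false = true
[1.2] true → true = true
[1] exactly-one(true, true) = false
[2] exactly-one(false, false) = false
[root] false AND false = false
Overall: false → blocked

Blocked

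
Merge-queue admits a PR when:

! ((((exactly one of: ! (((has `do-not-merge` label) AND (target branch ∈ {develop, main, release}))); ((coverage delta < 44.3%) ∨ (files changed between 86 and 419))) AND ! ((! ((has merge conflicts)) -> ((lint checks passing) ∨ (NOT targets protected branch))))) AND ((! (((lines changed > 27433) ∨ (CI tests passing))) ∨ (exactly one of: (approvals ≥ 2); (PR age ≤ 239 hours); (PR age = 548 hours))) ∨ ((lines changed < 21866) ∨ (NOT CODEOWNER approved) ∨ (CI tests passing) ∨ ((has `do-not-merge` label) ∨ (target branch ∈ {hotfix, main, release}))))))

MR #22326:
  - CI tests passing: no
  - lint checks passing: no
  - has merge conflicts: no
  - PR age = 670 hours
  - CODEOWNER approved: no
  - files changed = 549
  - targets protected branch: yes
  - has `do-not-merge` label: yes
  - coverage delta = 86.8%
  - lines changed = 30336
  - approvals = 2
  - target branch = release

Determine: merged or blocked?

Merged

Atomic conditions:
  has `do-not-merge` label: yes → true
  target branch ∈ {develop, main, release}: release is in the set → true
  coverage delta < 44.3%: 86.8 < 44.3 is false
  files changed between 86 and 419: 549 in [86, 419] is false
  has merge conflicts: no → false
  lint checks passing: no → false
  NOT targets protected branch: yes → false
  lines changed > 27433: 30336 > 27433 is true
  CI tests passing: no → false
  approvals ≥ 2: 2 ≥ 2 is true
  PR age ≤ 239 hours: 670 ≤ 239 is false
  PR age = 548 hours: 670 == 548 is false
  lines changed < 21866: 30336 < 21866 is false
  NOT CODEOWNER approved: no → true
  target branch ∈ {hotfix, main, release}: release is in the set → true
Combine:
[1.1.1.1.1] true AND true = true
[1.1.1.1] NOT true = false
[1.1.1.2] false OR false = false
[1.1.1] exactly-one(false, false) = false
[1.1.2.1.1] NOT false = true
[1.1.2.1.2] false OR false = false
[1.1.2.1] true → false = false
[1.1.2] NOT false = true
[1.1] false AND true = false
[1.2.1.1.1] true OR false = true
[1.2.1.1] NOT true = false
[1.2.1.2] exactly-one(true, false, false) = true
[1.2.1] false OR true = true
[1.2.2.4] true OR true = true
[1.2.2] false OR true OR false OR true = true
[1.2] true OR true = true
[1] false AND true = false
[root] NOT false = true
Overall: true → merged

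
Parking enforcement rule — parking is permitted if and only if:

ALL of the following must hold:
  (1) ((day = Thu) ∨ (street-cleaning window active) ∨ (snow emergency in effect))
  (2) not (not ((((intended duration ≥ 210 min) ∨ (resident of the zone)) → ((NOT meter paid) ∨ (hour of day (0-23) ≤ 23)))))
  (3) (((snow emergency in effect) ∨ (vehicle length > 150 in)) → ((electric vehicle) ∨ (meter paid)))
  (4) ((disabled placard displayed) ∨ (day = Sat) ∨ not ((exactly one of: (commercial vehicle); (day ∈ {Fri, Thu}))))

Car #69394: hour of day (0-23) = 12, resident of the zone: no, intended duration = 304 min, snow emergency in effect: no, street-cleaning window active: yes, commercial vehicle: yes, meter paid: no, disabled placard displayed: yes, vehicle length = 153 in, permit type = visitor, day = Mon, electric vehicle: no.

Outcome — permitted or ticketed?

Atomic conditions:
  day = Thu: Mon == Thu is false
  street-cleaning window active: yes → true
  snow emergency in effect: no → false
  intended duration ≥ 210 min: 304 ≥ 210 is true
  resident of the zone: no → false
  NOT meter paid: no → true
  hour of day (0-23) ≤ 23: 12 ≤ 23 is true
  vehicle length > 150 in: 153 > 150 is true
  electric vehicle: no → false
  meter paid: no → false
  disabled placard displayed: yes → true
  day = Sat: Mon == Sat is false
  commercial vehicle: yes → true
  day ∈ {Fri, Thu}: Mon is not in the set → false
Combine:
[1] false OR true OR false = true
[2.1.1.1] true OR false = true
[2.1.1.2] true OR true = true
[2.1.1] true → true = true
[2.1] NOT true = false
[2] NOT false = true
[3.1] false OR true = true
[3.2] false OR false = false
[3] true → false = false
[4.3.1] exactly-one(true, false) = true
[4.3] NOT true = false
[4] true OR false OR false = true
[root] true AND true AND false AND true = false
Overall: false → ticketed

Ticketed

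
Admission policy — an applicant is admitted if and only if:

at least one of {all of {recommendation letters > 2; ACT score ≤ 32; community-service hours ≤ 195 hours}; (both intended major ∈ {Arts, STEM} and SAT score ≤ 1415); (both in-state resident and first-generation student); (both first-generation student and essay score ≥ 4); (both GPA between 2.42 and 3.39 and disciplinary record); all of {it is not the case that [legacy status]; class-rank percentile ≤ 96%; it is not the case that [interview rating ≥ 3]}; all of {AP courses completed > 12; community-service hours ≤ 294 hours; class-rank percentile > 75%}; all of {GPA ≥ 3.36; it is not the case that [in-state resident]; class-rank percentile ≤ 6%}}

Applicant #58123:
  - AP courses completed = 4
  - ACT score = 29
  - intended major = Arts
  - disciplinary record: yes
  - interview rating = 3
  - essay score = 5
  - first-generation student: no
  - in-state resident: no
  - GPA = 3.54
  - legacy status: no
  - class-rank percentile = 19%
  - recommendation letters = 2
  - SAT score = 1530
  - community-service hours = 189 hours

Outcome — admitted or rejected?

Rejected

Atomic conditions:
  recommendation letters > 2: 2 > 2 is false
  ACT score ≤ 32: 29 ≤ 32 is true
  community-service hours ≤ 195 hours: 189 ≤ 195 is true
  intended major ∈ {Arts, STEM}: Arts is in the set → true
  SAT score ≤ 1415: 1530 ≤ 1415 is false
  in-state resident: no → false
  first-generation student: no → false
  essay score ≥ 4: 5 ≥ 4 is true
  GPA between 2.42 and 3.39: 3.54 in [2.42, 3.39] is false
  disciplinary record: yes → true
  legacy status: no → false
  class-rank percentile ≤ 96%: 19 ≤ 96 is true
  interview rating ≥ 3: 3 ≥ 3 is true
  AP courses completed > 12: 4 > 12 is false
  community-service hours ≤ 294 hours: 189 ≤ 294 is true
  class-rank percentile > 75%: 19 > 75 is false
  GPA ≥ 3.36: 3.54 ≥ 3.36 is true
  class-rank percentile ≤ 6%: 19 ≤ 6 is false
Combine:
[1] false AND true AND true = false
[2] true AND false = false
[3] false AND false = false
[4] false AND true = false
[5] false AND true = false
[6.1] NOT false = true
[6.3] NOT true = false
[6] true AND true AND false = false
[7] false AND true AND false = false
[8.2] NOT false = true
[8] true AND true AND false = false
[root] false OR false OR false OR false OR false OR false OR false OR false = false
Overall: false → rejected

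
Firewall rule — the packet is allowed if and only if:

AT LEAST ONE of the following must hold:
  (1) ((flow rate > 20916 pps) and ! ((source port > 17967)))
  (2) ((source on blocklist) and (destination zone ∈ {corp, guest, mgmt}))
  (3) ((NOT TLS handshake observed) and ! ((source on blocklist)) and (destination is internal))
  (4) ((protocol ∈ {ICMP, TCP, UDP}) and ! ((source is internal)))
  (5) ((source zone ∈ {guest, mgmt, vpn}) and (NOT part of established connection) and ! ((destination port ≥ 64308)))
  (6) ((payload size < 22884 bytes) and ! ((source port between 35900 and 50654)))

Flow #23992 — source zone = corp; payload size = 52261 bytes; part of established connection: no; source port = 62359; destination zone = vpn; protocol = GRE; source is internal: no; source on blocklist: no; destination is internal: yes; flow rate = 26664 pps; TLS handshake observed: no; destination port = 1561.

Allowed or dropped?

Allowed

Atomic conditions:
  flow rate > 20916 pps: 26664 > 20916 is true
  source port > 17967: 62359 > 17967 is true
  source on blocklist: no → false
  destination zone ∈ {corp, guest, mgmt}: vpn is not in the set → false
  NOT TLS handshake observed: no → true
  destination is internal: yes → true
  protocol ∈ {ICMP, TCP, UDP}: GRE is not in the set → false
  source is internal: no → false
  source zone ∈ {guest, mgmt, vpn}: corp is not in the set → false
  NOT part of established connection: no → true
  destination port ≥ 64308: 1561 ≥ 64308 is false
  payload size < 22884 bytes: 52261 < 22884 is false
  source port between 35900 and 50654: 62359 in [35900, 50654] is false
Combine:
[1.2] NOT true = false
[1] true AND false = false
[2] false AND false = false
[3.2] NOT false = true
[3] true AND true AND true = true
[4.2] NOT false = true
[4] false AND true = false
[5.3] NOT false = true
[5] false AND true AND true = false
[6.2] NOT false = true
[6] false AND true = false
[root] false OR false OR true OR false OR false OR false = true
Overall: true → allowed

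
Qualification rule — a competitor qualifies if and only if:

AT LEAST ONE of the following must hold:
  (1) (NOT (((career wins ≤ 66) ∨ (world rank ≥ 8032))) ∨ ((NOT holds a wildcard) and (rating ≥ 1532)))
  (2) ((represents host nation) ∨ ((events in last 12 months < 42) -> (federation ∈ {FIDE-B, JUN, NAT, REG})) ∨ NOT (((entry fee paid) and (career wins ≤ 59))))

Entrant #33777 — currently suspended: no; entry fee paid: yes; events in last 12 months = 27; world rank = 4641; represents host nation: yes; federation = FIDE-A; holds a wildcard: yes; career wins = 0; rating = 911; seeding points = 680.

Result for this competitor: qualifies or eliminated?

Qualifies

Atomic conditions:
  career wins ≤ 66: 0 ≤ 66 is true
  world rank ≥ 8032: 4641 ≥ 8032 is false
  NOT holds a wildcard: yes → false
  rating ≥ 1532: 911 ≥ 1532 is false
  represents host nation: yes → true
  events in last 12 months < 42: 27 < 42 is true
  federation ∈ {FIDE-B, JUN, NAT, REG}: FIDE-A is not in the set → false
  entry fee paid: yes → true
  career wins ≤ 59: 0 ≤ 59 is true
Combine:
[1.1.1] true OR false = true
[1.1] NOT true = false
[1.2] false AND false = false
[1] false OR false = false
[2.2] true → false = false
[2.3.1] true AND true = true
[2.3] NOT true = false
[2] true OR false OR false = true
[root] false OR true = true
Overall: true → qualifies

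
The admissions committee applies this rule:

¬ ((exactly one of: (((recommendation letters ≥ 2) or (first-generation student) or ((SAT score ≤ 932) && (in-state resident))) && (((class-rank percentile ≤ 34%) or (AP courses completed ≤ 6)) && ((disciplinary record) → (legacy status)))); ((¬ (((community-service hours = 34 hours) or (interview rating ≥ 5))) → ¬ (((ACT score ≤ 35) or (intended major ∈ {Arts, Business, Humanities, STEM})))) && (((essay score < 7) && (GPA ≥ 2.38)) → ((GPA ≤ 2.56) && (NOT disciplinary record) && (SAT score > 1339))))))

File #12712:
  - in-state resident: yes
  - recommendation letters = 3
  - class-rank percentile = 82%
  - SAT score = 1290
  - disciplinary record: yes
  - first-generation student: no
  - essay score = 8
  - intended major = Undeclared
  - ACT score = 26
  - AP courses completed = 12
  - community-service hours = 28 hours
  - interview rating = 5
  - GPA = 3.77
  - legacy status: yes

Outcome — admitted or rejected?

Rejected

Atomic conditions:
  recommendation letters ≥ 2: 3 ≥ 2 is true
  first-generation student: no → false
  SAT score ≤ 932: 1290 ≤ 932 is false
  in-state resident: yes → true
  class-rank percentile ≤ 34%: 82 ≤ 34 is false
  AP courses completed ≤ 6: 12 ≤ 6 is false
  disciplinary record: yes → true
  legacy status: yes → true
  community-service hours = 34 hours: 28 == 34 is false
  interview rating ≥ 5: 5 ≥ 5 is true
  ACT score ≤ 35: 26 ≤ 35 is true
  intended major ∈ {Arts, Business, Humanities, STEM}: Undeclared is not in the set → false
  essay score < 7: 8 < 7 is false
  GPA ≥ 2.38: 3.77 ≥ 2.38 is true
  GPA ≤ 2.56: 3.77 ≤ 2.56 is false
  NOT disciplinary record: yes → false
  SAT score > 1339: 1290 > 1339 is false
Combine:
[1.1.1.3] false AND true = false
[1.1.1] true OR false OR false = true
[1.1.2.1] false OR false = false
[1.1.2.2] true → true = true
[1.1.2] false AND true = false
[1.1] true AND false = false
[1.2.1.1.1] false OR true = true
[1.2.1.1] NOT true = false
[1.2.1.2.1] true OR false = true
[1.2.1.2] NOT true = false
[1.2.1] false → false (antecedent false ⇒ implication holds) = true
[1.2.2.1] false AND true = false
[1.2.2.2] false AND false AND false = false
[1.2.2] false → false (antecedent false ⇒ implication holds) = true
[1.2] true AND true = true
[1] exactly-one(false, true) = true
[root] NOT true = false
Overall: false → rejected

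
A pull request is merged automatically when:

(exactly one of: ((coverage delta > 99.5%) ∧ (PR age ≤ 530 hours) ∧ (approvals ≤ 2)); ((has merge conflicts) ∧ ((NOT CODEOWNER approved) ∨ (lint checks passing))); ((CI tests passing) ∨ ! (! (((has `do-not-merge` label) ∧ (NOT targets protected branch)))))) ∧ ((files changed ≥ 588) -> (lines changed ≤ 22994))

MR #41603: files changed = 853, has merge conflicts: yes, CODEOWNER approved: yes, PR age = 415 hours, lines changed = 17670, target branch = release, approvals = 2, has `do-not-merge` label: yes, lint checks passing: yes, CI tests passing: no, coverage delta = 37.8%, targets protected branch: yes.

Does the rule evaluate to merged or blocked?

Atomic conditions:
  coverage delta > 99.5%: 37.8 > 99.5 is false
  PR age ≤ 530 hours: 415 ≤ 530 is true
  approvals ≤ 2: 2 ≤ 2 is true
  has merge conflicts: yes → true
  NOT CODEOWNER approved: yes → false
  lint checks passing: yes → true
  CI tests passing: no → false
  has `do-not-merge` label: yes → true
  NOT targets protected branch: yes → false
  files changed ≥ 588: 853 ≥ 588 is true
  lines changed ≤ 22994: 17670 ≤ 22994 is true
Combine:
[1.1] false AND true AND true = false
[1.2.2] false OR true = true
[1.2] true AND true = true
[1.3.2.1.1] true AND false = false
[1.3.2.1] NOT false = true
[1.3.2] NOT true = false
[1.3] false OR false = false
[1] exactly-one(false, true, false) = true
[2] true → true = true
[root] true AND true = true
Overall: true → merged

Merged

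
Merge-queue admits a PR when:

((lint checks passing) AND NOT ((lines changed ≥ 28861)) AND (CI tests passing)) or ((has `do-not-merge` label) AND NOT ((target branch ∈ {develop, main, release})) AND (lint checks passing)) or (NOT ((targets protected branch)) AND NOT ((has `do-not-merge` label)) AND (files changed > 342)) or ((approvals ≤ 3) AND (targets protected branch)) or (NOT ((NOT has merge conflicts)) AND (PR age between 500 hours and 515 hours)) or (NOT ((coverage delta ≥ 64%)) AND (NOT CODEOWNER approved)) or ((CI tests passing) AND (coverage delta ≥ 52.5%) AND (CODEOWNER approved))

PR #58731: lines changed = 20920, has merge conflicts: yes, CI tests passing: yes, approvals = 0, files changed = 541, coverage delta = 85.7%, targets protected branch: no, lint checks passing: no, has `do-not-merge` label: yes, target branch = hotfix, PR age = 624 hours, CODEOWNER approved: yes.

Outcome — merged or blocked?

Atomic conditions:
  lint checks passing: no → false
  lines changed ≥ 28861: 20920 ≥ 28861 is false
  CI tests passing: yes → true
  has `do-not-merge` label: yes → true
  target branch ∈ {develop, main, release}: hotfix is not in the set → false
  targets protected branch: no → false
  files changed > 342: 541 > 342 is true
  approvals ≤ 3: 0 ≤ 3 is true
  NOT has merge conflicts: yes → false
  PR age between 500 hours and 515 hours: 624 in [500, 515] is false
  coverage delta ≥ 64%: 85.7 ≥ 64 is true
  NOT CODEOWNER approved: yes → false
  coverage delta ≥ 52.5%: 85.7 ≥ 52.5 is true
  CODEOWNER approved: yes → true
Combine:
[1.2] NOT false = true
[1] false AND true AND true = false
[2.2] NOT false = true
[2] true AND true AND false = false
[3.1] NOT false = true
[3.2] NOT true = false
[3] true AND false AND true = false
[4] true AND false = false
[5.1] NOT false = true
[5] true AND false = false
[6.1] NOT true = false
[6] false AND false = false
[7] true AND true AND true = true
[root] false OR false OR false OR false OR false OR false OR true = true
Overall: true → merged

Merged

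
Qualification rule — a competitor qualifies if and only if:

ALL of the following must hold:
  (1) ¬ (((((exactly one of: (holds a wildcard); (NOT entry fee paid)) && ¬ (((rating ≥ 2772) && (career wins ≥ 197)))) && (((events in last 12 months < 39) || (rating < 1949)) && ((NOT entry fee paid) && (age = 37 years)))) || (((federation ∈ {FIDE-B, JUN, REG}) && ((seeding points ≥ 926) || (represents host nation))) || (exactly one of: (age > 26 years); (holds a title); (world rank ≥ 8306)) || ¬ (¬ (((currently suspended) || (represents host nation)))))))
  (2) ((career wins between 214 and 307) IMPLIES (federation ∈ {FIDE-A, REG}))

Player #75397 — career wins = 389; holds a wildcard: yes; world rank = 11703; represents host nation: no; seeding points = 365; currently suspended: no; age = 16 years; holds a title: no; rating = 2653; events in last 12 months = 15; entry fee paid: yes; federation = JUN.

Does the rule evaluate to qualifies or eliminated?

Atomic conditions:
  holds a wildcard: yes → true
  NOT entry fee paid: yes → false
  rating ≥ 2772: 2653 ≥ 2772 is false
  career wins ≥ 197: 389 ≥ 197 is true
  events in last 12 months < 39: 15 < 39 is true
  rating < 1949: 2653 < 1949 is false
  age = 37 years: 16 == 37 is false
  federation ∈ {FIDE-B, JUN, REG}: JUN is in the set → true
  seeding points ≥ 926: 365 ≥ 926 is false
  represents host nation: no → false
  age > 26 years: 16 > 26 is false
  holds a title: no → false
  world rank ≥ 8306: 11703 ≥ 8306 is true
  currently suspended: no → false
  career wins between 214 and 307: 389 in [214, 307] is false
  federation ∈ {FIDE-A, REG}: JUN is not in the set → false
Combine:
[1.1.1.1.1] exactly-one(true, false) = true
[1.1.1.1.2.1] false AND true = false
[1.1.1.1.2] NOT false = true
[1.1.1.1] true AND true = true
[1.1.1.2.1] true OR false = true
[1.1.1.2.2] false AND false = false
[1.1.1.2] true AND false = false
[1.1.1] true AND false = false
[1.1.2.1.2] false OR false = false
[1.1.2.1] true AND false = false
[1.1.2.2] exactly-one(false, false, true) = true
[1.1.2.3.1.1] false OR false = false
[1.1.2.3.1] NOT false = true
[1.1.2.3] NOT true = false
[1.1.2] false OR true OR false = true
[1.1] false OR true = true
[1] NOT true = false
[2] false → false (antecedent false ⇒ implication holds) = true
[root] false AND true = false
Overall: false → eliminated

Eliminated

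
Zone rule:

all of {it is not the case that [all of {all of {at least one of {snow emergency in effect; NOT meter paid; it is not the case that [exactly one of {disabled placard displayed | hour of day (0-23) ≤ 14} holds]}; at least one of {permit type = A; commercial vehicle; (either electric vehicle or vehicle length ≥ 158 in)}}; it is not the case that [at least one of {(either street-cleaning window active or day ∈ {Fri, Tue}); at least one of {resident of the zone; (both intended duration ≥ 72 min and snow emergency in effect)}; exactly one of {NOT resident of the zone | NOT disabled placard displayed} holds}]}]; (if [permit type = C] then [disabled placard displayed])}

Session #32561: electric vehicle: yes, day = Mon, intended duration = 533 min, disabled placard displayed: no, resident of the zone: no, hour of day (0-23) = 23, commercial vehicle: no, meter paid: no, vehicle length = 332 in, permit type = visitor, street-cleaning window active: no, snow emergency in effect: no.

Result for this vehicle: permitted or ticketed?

Atomic conditions:
  snow emergency in effect: no → false
  NOT meter paid: no → true
  disabled placard displayed: no → false
  hour of day (0-23) ≤ 14: 23 ≤ 14 is false
  permit type = A: visitor == A is false
  commercial vehicle: no → false
  electric vehicle: yes → true
  vehicle length ≥ 158 in: 332 ≥ 158 is true
  street-cleaning window active: no → false
  day ∈ {Fri, Tue}: Mon is not in the set → false
  resident of the zone: no → false
  intended duration ≥ 72 min: 533 ≥ 72 is true
  NOT resident of the zone: no → true
  NOT disabled placard displayed: no → true
  permit type = C: visitor == C is false
Combine:
[1.1.1.1.3.1] exactly-one(false, false) = false
[1.1.1.1.3] NOT false = true
[1.1.1.1] false OR true OR true = true
[1.1.1.2.3] true OR true = true
[1.1.1.2] false OR false OR true = true
[1.1.1] true AND true = true
[1.1.2.1.1] false OR false = false
[1.1.2.1.2.2] true AND false = false
[1.1.2.1.2] false OR false = false
[1.1.2.1.3] exactly-one(true, true) = false
[1.1.2.1] false OR false OR false = false
[1.1.2] NOT false = true
[1.1] true AND true = true
[1] NOT true = false
[2] false → false (antecedent false ⇒ implication holds) = true
[root] false AND true = false
Overall: false → ticketed

Ticketed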